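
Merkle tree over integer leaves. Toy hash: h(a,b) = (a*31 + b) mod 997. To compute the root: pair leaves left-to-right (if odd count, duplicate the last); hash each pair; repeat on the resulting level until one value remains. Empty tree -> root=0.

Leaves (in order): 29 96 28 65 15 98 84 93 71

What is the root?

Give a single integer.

Answer: 606

Derivation:
L0: [29, 96, 28, 65, 15, 98, 84, 93, 71]
L1: h(29,96)=(29*31+96)%997=995 h(28,65)=(28*31+65)%997=933 h(15,98)=(15*31+98)%997=563 h(84,93)=(84*31+93)%997=703 h(71,71)=(71*31+71)%997=278 -> [995, 933, 563, 703, 278]
L2: h(995,933)=(995*31+933)%997=871 h(563,703)=(563*31+703)%997=210 h(278,278)=(278*31+278)%997=920 -> [871, 210, 920]
L3: h(871,210)=(871*31+210)%997=292 h(920,920)=(920*31+920)%997=527 -> [292, 527]
L4: h(292,527)=(292*31+527)%997=606 -> [606]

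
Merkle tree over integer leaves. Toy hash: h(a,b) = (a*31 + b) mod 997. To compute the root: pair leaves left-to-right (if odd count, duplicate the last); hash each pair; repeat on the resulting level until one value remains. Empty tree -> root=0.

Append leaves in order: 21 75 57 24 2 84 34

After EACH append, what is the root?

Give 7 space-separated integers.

Answer: 21 726 402 369 526 159 104

Derivation:
After append 21 (leaves=[21]):
  L0: [21]
  root=21
After append 75 (leaves=[21, 75]):
  L0: [21, 75]
  L1: h(21,75)=(21*31+75)%997=726 -> [726]
  root=726
After append 57 (leaves=[21, 75, 57]):
  L0: [21, 75, 57]
  L1: h(21,75)=(21*31+75)%997=726 h(57,57)=(57*31+57)%997=827 -> [726, 827]
  L2: h(726,827)=(726*31+827)%997=402 -> [402]
  root=402
After append 24 (leaves=[21, 75, 57, 24]):
  L0: [21, 75, 57, 24]
  L1: h(21,75)=(21*31+75)%997=726 h(57,24)=(57*31+24)%997=794 -> [726, 794]
  L2: h(726,794)=(726*31+794)%997=369 -> [369]
  root=369
After append 2 (leaves=[21, 75, 57, 24, 2]):
  L0: [21, 75, 57, 24, 2]
  L1: h(21,75)=(21*31+75)%997=726 h(57,24)=(57*31+24)%997=794 h(2,2)=(2*31+2)%997=64 -> [726, 794, 64]
  L2: h(726,794)=(726*31+794)%997=369 h(64,64)=(64*31+64)%997=54 -> [369, 54]
  L3: h(369,54)=(369*31+54)%997=526 -> [526]
  root=526
After append 84 (leaves=[21, 75, 57, 24, 2, 84]):
  L0: [21, 75, 57, 24, 2, 84]
  L1: h(21,75)=(21*31+75)%997=726 h(57,24)=(57*31+24)%997=794 h(2,84)=(2*31+84)%997=146 -> [726, 794, 146]
  L2: h(726,794)=(726*31+794)%997=369 h(146,146)=(146*31+146)%997=684 -> [369, 684]
  L3: h(369,684)=(369*31+684)%997=159 -> [159]
  root=159
After append 34 (leaves=[21, 75, 57, 24, 2, 84, 34]):
  L0: [21, 75, 57, 24, 2, 84, 34]
  L1: h(21,75)=(21*31+75)%997=726 h(57,24)=(57*31+24)%997=794 h(2,84)=(2*31+84)%997=146 h(34,34)=(34*31+34)%997=91 -> [726, 794, 146, 91]
  L2: h(726,794)=(726*31+794)%997=369 h(146,91)=(146*31+91)%997=629 -> [369, 629]
  L3: h(369,629)=(369*31+629)%997=104 -> [104]
  root=104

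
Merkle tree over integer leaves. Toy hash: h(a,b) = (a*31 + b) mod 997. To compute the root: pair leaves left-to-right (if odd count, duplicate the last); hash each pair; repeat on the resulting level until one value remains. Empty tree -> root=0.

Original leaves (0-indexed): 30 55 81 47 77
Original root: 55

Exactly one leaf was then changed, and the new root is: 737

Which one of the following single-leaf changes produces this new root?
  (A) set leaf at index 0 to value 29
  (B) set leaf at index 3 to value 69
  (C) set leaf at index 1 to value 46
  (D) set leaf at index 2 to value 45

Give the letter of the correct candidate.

Answer: B

Derivation:
Original leaves: [30, 55, 81, 47, 77]
Target new root: 737
Try each candidate change and compute the resulting root:
Candidate A: set leaf[0] = 29 -> leaves = [29, 55, 81, 47, 77]
  L0: [29, 55, 81, 47, 77]
  L1: h(29,55)=(29*31+55)%997=954 h(81,47)=(81*31+47)%997=564 h(77,77)=(77*31+77)%997=470 -> [954, 564, 470]
  L2: h(954,564)=(954*31+564)%997=228 h(470,470)=(470*31+470)%997=85 -> [228, 85]
  L3: h(228,85)=(228*31+85)%997=174 -> [174]
  root = 174 != target 737
Candidate B: set leaf[3] = 69 -> leaves = [30, 55, 81, 69, 77]
  L0: [30, 55, 81, 69, 77]
  L1: h(30,55)=(30*31+55)%997=985 h(81,69)=(81*31+69)%997=586 h(77,77)=(77*31+77)%997=470 -> [985, 586, 470]
  L2: h(985,586)=(985*31+586)%997=214 h(470,470)=(470*31+470)%997=85 -> [214, 85]
  L3: h(214,85)=(214*31+85)%997=737 -> [737]
  root = 737 == target 737  ** MATCH **
Candidate C: set leaf[1] = 46 -> leaves = [30, 46, 81, 47, 77]
  L0: [30, 46, 81, 47, 77]
  L1: h(30,46)=(30*31+46)%997=976 h(81,47)=(81*31+47)%997=564 h(77,77)=(77*31+77)%997=470 -> [976, 564, 470]
  L2: h(976,564)=(976*31+564)%997=910 h(470,470)=(470*31+470)%997=85 -> [910, 85]
  L3: h(910,85)=(910*31+85)%997=379 -> [379]
  root = 379 != target 737
Candidate D: set leaf[2] = 45 -> leaves = [30, 55, 45, 47, 77]
  L0: [30, 55, 45, 47, 77]
  L1: h(30,55)=(30*31+55)%997=985 h(45,47)=(45*31+47)%997=445 h(77,77)=(77*31+77)%997=470 -> [985, 445, 470]
  L2: h(985,445)=(985*31+445)%997=73 h(470,470)=(470*31+470)%997=85 -> [73, 85]
  L3: h(73,85)=(73*31+85)%997=354 -> [354]
  root = 354 != target 737
Candidate B produces the target root.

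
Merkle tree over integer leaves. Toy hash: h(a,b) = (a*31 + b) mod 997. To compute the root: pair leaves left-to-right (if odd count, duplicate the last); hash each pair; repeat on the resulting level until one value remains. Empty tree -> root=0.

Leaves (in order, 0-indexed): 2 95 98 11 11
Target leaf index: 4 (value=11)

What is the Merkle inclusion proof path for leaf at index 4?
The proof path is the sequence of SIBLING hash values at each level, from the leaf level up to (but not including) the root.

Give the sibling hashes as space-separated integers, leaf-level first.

Answer: 11 352 937

Derivation:
L0 (leaves): [2, 95, 98, 11, 11], target index=4
L1: h(2,95)=(2*31+95)%997=157 [pair 0] h(98,11)=(98*31+11)%997=58 [pair 1] h(11,11)=(11*31+11)%997=352 [pair 2] -> [157, 58, 352]
  Sibling for proof at L0: 11
L2: h(157,58)=(157*31+58)%997=937 [pair 0] h(352,352)=(352*31+352)%997=297 [pair 1] -> [937, 297]
  Sibling for proof at L1: 352
L3: h(937,297)=(937*31+297)%997=431 [pair 0] -> [431]
  Sibling for proof at L2: 937
Root: 431
Proof path (sibling hashes from leaf to root): [11, 352, 937]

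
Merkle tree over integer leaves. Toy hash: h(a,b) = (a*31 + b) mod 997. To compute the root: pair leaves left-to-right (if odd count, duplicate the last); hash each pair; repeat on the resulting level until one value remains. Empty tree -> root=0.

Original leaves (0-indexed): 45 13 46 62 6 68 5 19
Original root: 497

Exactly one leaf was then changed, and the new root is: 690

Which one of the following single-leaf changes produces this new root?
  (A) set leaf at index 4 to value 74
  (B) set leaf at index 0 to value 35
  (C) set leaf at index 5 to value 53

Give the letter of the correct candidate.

Answer: B

Derivation:
Original leaves: [45, 13, 46, 62, 6, 68, 5, 19]
Target new root: 690
Try each candidate change and compute the resulting root:
Candidate A: set leaf[4] = 74 -> leaves = [45, 13, 46, 62, 74, 68, 5, 19]
  L0: [45, 13, 46, 62, 74, 68, 5, 19]
  L1: h(45,13)=(45*31+13)%997=411 h(46,62)=(46*31+62)%997=491 h(74,68)=(74*31+68)%997=368 h(5,19)=(5*31+19)%997=174 -> [411, 491, 368, 174]
  L2: h(411,491)=(411*31+491)%997=271 h(368,174)=(368*31+174)%997=615 -> [271, 615]
  L3: h(271,615)=(271*31+615)%997=43 -> [43]
  root = 43 != target 690
Candidate B: set leaf[0] = 35 -> leaves = [35, 13, 46, 62, 6, 68, 5, 19]
  L0: [35, 13, 46, 62, 6, 68, 5, 19]
  L1: h(35,13)=(35*31+13)%997=101 h(46,62)=(46*31+62)%997=491 h(6,68)=(6*31+68)%997=254 h(5,19)=(5*31+19)%997=174 -> [101, 491, 254, 174]
  L2: h(101,491)=(101*31+491)%997=631 h(254,174)=(254*31+174)%997=72 -> [631, 72]
  L3: h(631,72)=(631*31+72)%997=690 -> [690]
  root = 690 == target 690  ** MATCH **
Candidate C: set leaf[5] = 53 -> leaves = [45, 13, 46, 62, 6, 53, 5, 19]
  L0: [45, 13, 46, 62, 6, 53, 5, 19]
  L1: h(45,13)=(45*31+13)%997=411 h(46,62)=(46*31+62)%997=491 h(6,53)=(6*31+53)%997=239 h(5,19)=(5*31+19)%997=174 -> [411, 491, 239, 174]
  L2: h(411,491)=(411*31+491)%997=271 h(239,174)=(239*31+174)%997=604 -> [271, 604]
  L3: h(271,604)=(271*31+604)%997=32 -> [32]
  root = 32 != target 690
Candidate B produces the target root.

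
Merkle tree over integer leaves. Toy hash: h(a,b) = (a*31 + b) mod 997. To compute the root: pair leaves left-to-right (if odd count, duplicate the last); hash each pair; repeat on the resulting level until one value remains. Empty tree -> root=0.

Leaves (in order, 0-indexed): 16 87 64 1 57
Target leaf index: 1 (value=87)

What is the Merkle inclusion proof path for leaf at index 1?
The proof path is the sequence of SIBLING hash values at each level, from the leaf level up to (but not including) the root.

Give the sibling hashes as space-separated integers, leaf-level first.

L0 (leaves): [16, 87, 64, 1, 57], target index=1
L1: h(16,87)=(16*31+87)%997=583 [pair 0] h(64,1)=(64*31+1)%997=988 [pair 1] h(57,57)=(57*31+57)%997=827 [pair 2] -> [583, 988, 827]
  Sibling for proof at L0: 16
L2: h(583,988)=(583*31+988)%997=118 [pair 0] h(827,827)=(827*31+827)%997=542 [pair 1] -> [118, 542]
  Sibling for proof at L1: 988
L3: h(118,542)=(118*31+542)%997=212 [pair 0] -> [212]
  Sibling for proof at L2: 542
Root: 212
Proof path (sibling hashes from leaf to root): [16, 988, 542]

Answer: 16 988 542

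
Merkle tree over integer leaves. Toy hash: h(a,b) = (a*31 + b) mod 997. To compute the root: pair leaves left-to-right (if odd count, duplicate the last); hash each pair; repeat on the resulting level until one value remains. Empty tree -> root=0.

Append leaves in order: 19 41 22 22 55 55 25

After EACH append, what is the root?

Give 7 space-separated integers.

Answer: 19 630 294 294 629 629 666

Derivation:
After append 19 (leaves=[19]):
  L0: [19]
  root=19
After append 41 (leaves=[19, 41]):
  L0: [19, 41]
  L1: h(19,41)=(19*31+41)%997=630 -> [630]
  root=630
After append 22 (leaves=[19, 41, 22]):
  L0: [19, 41, 22]
  L1: h(19,41)=(19*31+41)%997=630 h(22,22)=(22*31+22)%997=704 -> [630, 704]
  L2: h(630,704)=(630*31+704)%997=294 -> [294]
  root=294
After append 22 (leaves=[19, 41, 22, 22]):
  L0: [19, 41, 22, 22]
  L1: h(19,41)=(19*31+41)%997=630 h(22,22)=(22*31+22)%997=704 -> [630, 704]
  L2: h(630,704)=(630*31+704)%997=294 -> [294]
  root=294
After append 55 (leaves=[19, 41, 22, 22, 55]):
  L0: [19, 41, 22, 22, 55]
  L1: h(19,41)=(19*31+41)%997=630 h(22,22)=(22*31+22)%997=704 h(55,55)=(55*31+55)%997=763 -> [630, 704, 763]
  L2: h(630,704)=(630*31+704)%997=294 h(763,763)=(763*31+763)%997=488 -> [294, 488]
  L3: h(294,488)=(294*31+488)%997=629 -> [629]
  root=629
After append 55 (leaves=[19, 41, 22, 22, 55, 55]):
  L0: [19, 41, 22, 22, 55, 55]
  L1: h(19,41)=(19*31+41)%997=630 h(22,22)=(22*31+22)%997=704 h(55,55)=(55*31+55)%997=763 -> [630, 704, 763]
  L2: h(630,704)=(630*31+704)%997=294 h(763,763)=(763*31+763)%997=488 -> [294, 488]
  L3: h(294,488)=(294*31+488)%997=629 -> [629]
  root=629
After append 25 (leaves=[19, 41, 22, 22, 55, 55, 25]):
  L0: [19, 41, 22, 22, 55, 55, 25]
  L1: h(19,41)=(19*31+41)%997=630 h(22,22)=(22*31+22)%997=704 h(55,55)=(55*31+55)%997=763 h(25,25)=(25*31+25)%997=800 -> [630, 704, 763, 800]
  L2: h(630,704)=(630*31+704)%997=294 h(763,800)=(763*31+800)%997=525 -> [294, 525]
  L3: h(294,525)=(294*31+525)%997=666 -> [666]
  root=666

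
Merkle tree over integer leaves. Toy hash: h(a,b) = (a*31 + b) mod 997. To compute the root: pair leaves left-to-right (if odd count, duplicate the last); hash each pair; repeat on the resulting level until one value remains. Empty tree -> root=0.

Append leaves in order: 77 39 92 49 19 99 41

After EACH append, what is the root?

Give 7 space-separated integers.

After append 77 (leaves=[77]):
  L0: [77]
  root=77
After append 39 (leaves=[77, 39]):
  L0: [77, 39]
  L1: h(77,39)=(77*31+39)%997=432 -> [432]
  root=432
After append 92 (leaves=[77, 39, 92]):
  L0: [77, 39, 92]
  L1: h(77,39)=(77*31+39)%997=432 h(92,92)=(92*31+92)%997=950 -> [432, 950]
  L2: h(432,950)=(432*31+950)%997=384 -> [384]
  root=384
After append 49 (leaves=[77, 39, 92, 49]):
  L0: [77, 39, 92, 49]
  L1: h(77,39)=(77*31+39)%997=432 h(92,49)=(92*31+49)%997=907 -> [432, 907]
  L2: h(432,907)=(432*31+907)%997=341 -> [341]
  root=341
After append 19 (leaves=[77, 39, 92, 49, 19]):
  L0: [77, 39, 92, 49, 19]
  L1: h(77,39)=(77*31+39)%997=432 h(92,49)=(92*31+49)%997=907 h(19,19)=(19*31+19)%997=608 -> [432, 907, 608]
  L2: h(432,907)=(432*31+907)%997=341 h(608,608)=(608*31+608)%997=513 -> [341, 513]
  L3: h(341,513)=(341*31+513)%997=117 -> [117]
  root=117
After append 99 (leaves=[77, 39, 92, 49, 19, 99]):
  L0: [77, 39, 92, 49, 19, 99]
  L1: h(77,39)=(77*31+39)%997=432 h(92,49)=(92*31+49)%997=907 h(19,99)=(19*31+99)%997=688 -> [432, 907, 688]
  L2: h(432,907)=(432*31+907)%997=341 h(688,688)=(688*31+688)%997=82 -> [341, 82]
  L3: h(341,82)=(341*31+82)%997=683 -> [683]
  root=683
After append 41 (leaves=[77, 39, 92, 49, 19, 99, 41]):
  L0: [77, 39, 92, 49, 19, 99, 41]
  L1: h(77,39)=(77*31+39)%997=432 h(92,49)=(92*31+49)%997=907 h(19,99)=(19*31+99)%997=688 h(41,41)=(41*31+41)%997=315 -> [432, 907, 688, 315]
  L2: h(432,907)=(432*31+907)%997=341 h(688,315)=(688*31+315)%997=706 -> [341, 706]
  L3: h(341,706)=(341*31+706)%997=310 -> [310]
  root=310

Answer: 77 432 384 341 117 683 310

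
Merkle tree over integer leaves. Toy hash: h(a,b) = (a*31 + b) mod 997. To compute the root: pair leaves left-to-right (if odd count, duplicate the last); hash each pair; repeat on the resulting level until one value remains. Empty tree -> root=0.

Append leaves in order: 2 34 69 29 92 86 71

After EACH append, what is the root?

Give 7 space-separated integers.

After append 2 (leaves=[2]):
  L0: [2]
  root=2
After append 34 (leaves=[2, 34]):
  L0: [2, 34]
  L1: h(2,34)=(2*31+34)%997=96 -> [96]
  root=96
After append 69 (leaves=[2, 34, 69]):
  L0: [2, 34, 69]
  L1: h(2,34)=(2*31+34)%997=96 h(69,69)=(69*31+69)%997=214 -> [96, 214]
  L2: h(96,214)=(96*31+214)%997=199 -> [199]
  root=199
After append 29 (leaves=[2, 34, 69, 29]):
  L0: [2, 34, 69, 29]
  L1: h(2,34)=(2*31+34)%997=96 h(69,29)=(69*31+29)%997=174 -> [96, 174]
  L2: h(96,174)=(96*31+174)%997=159 -> [159]
  root=159
After append 92 (leaves=[2, 34, 69, 29, 92]):
  L0: [2, 34, 69, 29, 92]
  L1: h(2,34)=(2*31+34)%997=96 h(69,29)=(69*31+29)%997=174 h(92,92)=(92*31+92)%997=950 -> [96, 174, 950]
  L2: h(96,174)=(96*31+174)%997=159 h(950,950)=(950*31+950)%997=490 -> [159, 490]
  L3: h(159,490)=(159*31+490)%997=434 -> [434]
  root=434
After append 86 (leaves=[2, 34, 69, 29, 92, 86]):
  L0: [2, 34, 69, 29, 92, 86]
  L1: h(2,34)=(2*31+34)%997=96 h(69,29)=(69*31+29)%997=174 h(92,86)=(92*31+86)%997=944 -> [96, 174, 944]
  L2: h(96,174)=(96*31+174)%997=159 h(944,944)=(944*31+944)%997=298 -> [159, 298]
  L3: h(159,298)=(159*31+298)%997=242 -> [242]
  root=242
After append 71 (leaves=[2, 34, 69, 29, 92, 86, 71]):
  L0: [2, 34, 69, 29, 92, 86, 71]
  L1: h(2,34)=(2*31+34)%997=96 h(69,29)=(69*31+29)%997=174 h(92,86)=(92*31+86)%997=944 h(71,71)=(71*31+71)%997=278 -> [96, 174, 944, 278]
  L2: h(96,174)=(96*31+174)%997=159 h(944,278)=(944*31+278)%997=629 -> [159, 629]
  L3: h(159,629)=(159*31+629)%997=573 -> [573]
  root=573

Answer: 2 96 199 159 434 242 573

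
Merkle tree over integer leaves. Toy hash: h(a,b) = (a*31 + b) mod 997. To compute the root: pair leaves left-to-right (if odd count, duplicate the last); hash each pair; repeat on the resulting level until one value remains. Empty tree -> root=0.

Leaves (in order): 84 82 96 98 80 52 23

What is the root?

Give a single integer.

Answer: 60

Derivation:
L0: [84, 82, 96, 98, 80, 52, 23]
L1: h(84,82)=(84*31+82)%997=692 h(96,98)=(96*31+98)%997=83 h(80,52)=(80*31+52)%997=538 h(23,23)=(23*31+23)%997=736 -> [692, 83, 538, 736]
L2: h(692,83)=(692*31+83)%997=598 h(538,736)=(538*31+736)%997=465 -> [598, 465]
L3: h(598,465)=(598*31+465)%997=60 -> [60]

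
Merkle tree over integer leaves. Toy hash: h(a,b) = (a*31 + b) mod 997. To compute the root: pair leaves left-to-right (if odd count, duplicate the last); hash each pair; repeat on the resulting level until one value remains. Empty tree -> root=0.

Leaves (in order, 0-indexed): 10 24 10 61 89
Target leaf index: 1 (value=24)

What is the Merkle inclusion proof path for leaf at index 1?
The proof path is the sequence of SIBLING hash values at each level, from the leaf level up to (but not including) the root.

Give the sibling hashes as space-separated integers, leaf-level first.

L0 (leaves): [10, 24, 10, 61, 89], target index=1
L1: h(10,24)=(10*31+24)%997=334 [pair 0] h(10,61)=(10*31+61)%997=371 [pair 1] h(89,89)=(89*31+89)%997=854 [pair 2] -> [334, 371, 854]
  Sibling for proof at L0: 10
L2: h(334,371)=(334*31+371)%997=755 [pair 0] h(854,854)=(854*31+854)%997=409 [pair 1] -> [755, 409]
  Sibling for proof at L1: 371
L3: h(755,409)=(755*31+409)%997=883 [pair 0] -> [883]
  Sibling for proof at L2: 409
Root: 883
Proof path (sibling hashes from leaf to root): [10, 371, 409]

Answer: 10 371 409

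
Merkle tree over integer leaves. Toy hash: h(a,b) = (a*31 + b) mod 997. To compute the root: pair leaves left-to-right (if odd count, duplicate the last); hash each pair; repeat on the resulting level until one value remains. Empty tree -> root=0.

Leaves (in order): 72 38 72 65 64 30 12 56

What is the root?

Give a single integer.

Answer: 505

Derivation:
L0: [72, 38, 72, 65, 64, 30, 12, 56]
L1: h(72,38)=(72*31+38)%997=276 h(72,65)=(72*31+65)%997=303 h(64,30)=(64*31+30)%997=20 h(12,56)=(12*31+56)%997=428 -> [276, 303, 20, 428]
L2: h(276,303)=(276*31+303)%997=883 h(20,428)=(20*31+428)%997=51 -> [883, 51]
L3: h(883,51)=(883*31+51)%997=505 -> [505]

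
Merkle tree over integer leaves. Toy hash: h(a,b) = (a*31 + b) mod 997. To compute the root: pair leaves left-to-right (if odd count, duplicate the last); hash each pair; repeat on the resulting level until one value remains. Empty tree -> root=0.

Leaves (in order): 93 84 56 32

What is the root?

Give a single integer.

L0: [93, 84, 56, 32]
L1: h(93,84)=(93*31+84)%997=973 h(56,32)=(56*31+32)%997=771 -> [973, 771]
L2: h(973,771)=(973*31+771)%997=27 -> [27]

Answer: 27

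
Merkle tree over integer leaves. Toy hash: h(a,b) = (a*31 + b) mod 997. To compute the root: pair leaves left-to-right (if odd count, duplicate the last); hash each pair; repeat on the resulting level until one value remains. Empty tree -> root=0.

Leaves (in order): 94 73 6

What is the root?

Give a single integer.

L0: [94, 73, 6]
L1: h(94,73)=(94*31+73)%997=993 h(6,6)=(6*31+6)%997=192 -> [993, 192]
L2: h(993,192)=(993*31+192)%997=68 -> [68]

Answer: 68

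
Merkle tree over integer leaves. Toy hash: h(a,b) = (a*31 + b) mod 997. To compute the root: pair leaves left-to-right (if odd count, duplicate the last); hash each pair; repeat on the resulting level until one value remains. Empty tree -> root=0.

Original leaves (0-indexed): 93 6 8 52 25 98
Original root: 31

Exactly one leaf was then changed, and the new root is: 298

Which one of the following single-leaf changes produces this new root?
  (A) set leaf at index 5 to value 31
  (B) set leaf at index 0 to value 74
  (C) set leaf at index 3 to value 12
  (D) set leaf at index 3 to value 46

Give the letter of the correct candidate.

Answer: B

Derivation:
Original leaves: [93, 6, 8, 52, 25, 98]
Target new root: 298
Try each candidate change and compute the resulting root:
Candidate A: set leaf[5] = 31 -> leaves = [93, 6, 8, 52, 25, 31]
  L0: [93, 6, 8, 52, 25, 31]
  L1: h(93,6)=(93*31+6)%997=895 h(8,52)=(8*31+52)%997=300 h(25,31)=(25*31+31)%997=806 -> [895, 300, 806]
  L2: h(895,300)=(895*31+300)%997=129 h(806,806)=(806*31+806)%997=867 -> [129, 867]
  L3: h(129,867)=(129*31+867)%997=878 -> [878]
  root = 878 != target 298
Candidate B: set leaf[0] = 74 -> leaves = [74, 6, 8, 52, 25, 98]
  L0: [74, 6, 8, 52, 25, 98]
  L1: h(74,6)=(74*31+6)%997=306 h(8,52)=(8*31+52)%997=300 h(25,98)=(25*31+98)%997=873 -> [306, 300, 873]
  L2: h(306,300)=(306*31+300)%997=813 h(873,873)=(873*31+873)%997=20 -> [813, 20]
  L3: h(813,20)=(813*31+20)%997=298 -> [298]
  root = 298 == target 298  ** MATCH **
Candidate C: set leaf[3] = 12 -> leaves = [93, 6, 8, 12, 25, 98]
  L0: [93, 6, 8, 12, 25, 98]
  L1: h(93,6)=(93*31+6)%997=895 h(8,12)=(8*31+12)%997=260 h(25,98)=(25*31+98)%997=873 -> [895, 260, 873]
  L2: h(895,260)=(895*31+260)%997=89 h(873,873)=(873*31+873)%997=20 -> [89, 20]
  L3: h(89,20)=(89*31+20)%997=785 -> [785]
  root = 785 != target 298
Candidate D: set leaf[3] = 46 -> leaves = [93, 6, 8, 46, 25, 98]
  L0: [93, 6, 8, 46, 25, 98]
  L1: h(93,6)=(93*31+6)%997=895 h(8,46)=(8*31+46)%997=294 h(25,98)=(25*31+98)%997=873 -> [895, 294, 873]
  L2: h(895,294)=(895*31+294)%997=123 h(873,873)=(873*31+873)%997=20 -> [123, 20]
  L3: h(123,20)=(123*31+20)%997=842 -> [842]
  root = 842 != target 298
Candidate B produces the target root.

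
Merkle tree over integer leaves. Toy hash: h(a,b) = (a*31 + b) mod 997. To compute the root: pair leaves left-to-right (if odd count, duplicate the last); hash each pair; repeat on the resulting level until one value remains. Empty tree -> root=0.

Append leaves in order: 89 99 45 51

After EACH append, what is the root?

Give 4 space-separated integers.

After append 89 (leaves=[89]):
  L0: [89]
  root=89
After append 99 (leaves=[89, 99]):
  L0: [89, 99]
  L1: h(89,99)=(89*31+99)%997=864 -> [864]
  root=864
After append 45 (leaves=[89, 99, 45]):
  L0: [89, 99, 45]
  L1: h(89,99)=(89*31+99)%997=864 h(45,45)=(45*31+45)%997=443 -> [864, 443]
  L2: h(864,443)=(864*31+443)%997=308 -> [308]
  root=308
After append 51 (leaves=[89, 99, 45, 51]):
  L0: [89, 99, 45, 51]
  L1: h(89,99)=(89*31+99)%997=864 h(45,51)=(45*31+51)%997=449 -> [864, 449]
  L2: h(864,449)=(864*31+449)%997=314 -> [314]
  root=314

Answer: 89 864 308 314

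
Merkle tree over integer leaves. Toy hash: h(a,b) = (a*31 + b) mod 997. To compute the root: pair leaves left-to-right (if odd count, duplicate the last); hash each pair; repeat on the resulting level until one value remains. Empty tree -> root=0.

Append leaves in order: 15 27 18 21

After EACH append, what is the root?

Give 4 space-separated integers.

Answer: 15 492 873 876

Derivation:
After append 15 (leaves=[15]):
  L0: [15]
  root=15
After append 27 (leaves=[15, 27]):
  L0: [15, 27]
  L1: h(15,27)=(15*31+27)%997=492 -> [492]
  root=492
After append 18 (leaves=[15, 27, 18]):
  L0: [15, 27, 18]
  L1: h(15,27)=(15*31+27)%997=492 h(18,18)=(18*31+18)%997=576 -> [492, 576]
  L2: h(492,576)=(492*31+576)%997=873 -> [873]
  root=873
After append 21 (leaves=[15, 27, 18, 21]):
  L0: [15, 27, 18, 21]
  L1: h(15,27)=(15*31+27)%997=492 h(18,21)=(18*31+21)%997=579 -> [492, 579]
  L2: h(492,579)=(492*31+579)%997=876 -> [876]
  root=876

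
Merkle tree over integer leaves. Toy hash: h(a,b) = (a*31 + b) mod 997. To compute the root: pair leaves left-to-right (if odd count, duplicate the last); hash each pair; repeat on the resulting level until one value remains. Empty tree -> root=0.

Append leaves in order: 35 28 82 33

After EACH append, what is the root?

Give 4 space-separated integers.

Answer: 35 116 238 189

Derivation:
After append 35 (leaves=[35]):
  L0: [35]
  root=35
After append 28 (leaves=[35, 28]):
  L0: [35, 28]
  L1: h(35,28)=(35*31+28)%997=116 -> [116]
  root=116
After append 82 (leaves=[35, 28, 82]):
  L0: [35, 28, 82]
  L1: h(35,28)=(35*31+28)%997=116 h(82,82)=(82*31+82)%997=630 -> [116, 630]
  L2: h(116,630)=(116*31+630)%997=238 -> [238]
  root=238
After append 33 (leaves=[35, 28, 82, 33]):
  L0: [35, 28, 82, 33]
  L1: h(35,28)=(35*31+28)%997=116 h(82,33)=(82*31+33)%997=581 -> [116, 581]
  L2: h(116,581)=(116*31+581)%997=189 -> [189]
  root=189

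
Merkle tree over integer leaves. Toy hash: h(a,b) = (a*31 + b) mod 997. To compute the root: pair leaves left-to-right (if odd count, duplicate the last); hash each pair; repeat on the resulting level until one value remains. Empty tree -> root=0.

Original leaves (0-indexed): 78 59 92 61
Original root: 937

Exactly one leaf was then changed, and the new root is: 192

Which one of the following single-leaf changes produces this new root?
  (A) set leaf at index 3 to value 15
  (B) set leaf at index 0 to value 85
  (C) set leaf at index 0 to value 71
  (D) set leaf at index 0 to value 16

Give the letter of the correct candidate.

Answer: C

Derivation:
Original leaves: [78, 59, 92, 61]
Target new root: 192
Try each candidate change and compute the resulting root:
Candidate A: set leaf[3] = 15 -> leaves = [78, 59, 92, 15]
  L0: [78, 59, 92, 15]
  L1: h(78,59)=(78*31+59)%997=483 h(92,15)=(92*31+15)%997=873 -> [483, 873]
  L2: h(483,873)=(483*31+873)%997=891 -> [891]
  root = 891 != target 192
Candidate B: set leaf[0] = 85 -> leaves = [85, 59, 92, 61]
  L0: [85, 59, 92, 61]
  L1: h(85,59)=(85*31+59)%997=700 h(92,61)=(92*31+61)%997=919 -> [700, 919]
  L2: h(700,919)=(700*31+919)%997=685 -> [685]
  root = 685 != target 192
Candidate C: set leaf[0] = 71 -> leaves = [71, 59, 92, 61]
  L0: [71, 59, 92, 61]
  L1: h(71,59)=(71*31+59)%997=266 h(92,61)=(92*31+61)%997=919 -> [266, 919]
  L2: h(266,919)=(266*31+919)%997=192 -> [192]
  root = 192 == target 192  ** MATCH **
Candidate D: set leaf[0] = 16 -> leaves = [16, 59, 92, 61]
  L0: [16, 59, 92, 61]
  L1: h(16,59)=(16*31+59)%997=555 h(92,61)=(92*31+61)%997=919 -> [555, 919]
  L2: h(555,919)=(555*31+919)%997=178 -> [178]
  root = 178 != target 192
Candidate C produces the target root.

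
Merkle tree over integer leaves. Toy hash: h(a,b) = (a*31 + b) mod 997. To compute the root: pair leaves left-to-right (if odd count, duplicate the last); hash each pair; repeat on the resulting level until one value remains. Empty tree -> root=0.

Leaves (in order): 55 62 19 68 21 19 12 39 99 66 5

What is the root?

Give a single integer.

Answer: 370

Derivation:
L0: [55, 62, 19, 68, 21, 19, 12, 39, 99, 66, 5]
L1: h(55,62)=(55*31+62)%997=770 h(19,68)=(19*31+68)%997=657 h(21,19)=(21*31+19)%997=670 h(12,39)=(12*31+39)%997=411 h(99,66)=(99*31+66)%997=144 h(5,5)=(5*31+5)%997=160 -> [770, 657, 670, 411, 144, 160]
L2: h(770,657)=(770*31+657)%997=599 h(670,411)=(670*31+411)%997=244 h(144,160)=(144*31+160)%997=636 -> [599, 244, 636]
L3: h(599,244)=(599*31+244)%997=867 h(636,636)=(636*31+636)%997=412 -> [867, 412]
L4: h(867,412)=(867*31+412)%997=370 -> [370]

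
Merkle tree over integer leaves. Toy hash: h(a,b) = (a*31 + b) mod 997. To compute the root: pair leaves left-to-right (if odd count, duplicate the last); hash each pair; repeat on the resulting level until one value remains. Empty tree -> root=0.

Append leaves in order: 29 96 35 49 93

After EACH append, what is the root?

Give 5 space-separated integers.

Answer: 29 995 61 75 848

Derivation:
After append 29 (leaves=[29]):
  L0: [29]
  root=29
After append 96 (leaves=[29, 96]):
  L0: [29, 96]
  L1: h(29,96)=(29*31+96)%997=995 -> [995]
  root=995
After append 35 (leaves=[29, 96, 35]):
  L0: [29, 96, 35]
  L1: h(29,96)=(29*31+96)%997=995 h(35,35)=(35*31+35)%997=123 -> [995, 123]
  L2: h(995,123)=(995*31+123)%997=61 -> [61]
  root=61
After append 49 (leaves=[29, 96, 35, 49]):
  L0: [29, 96, 35, 49]
  L1: h(29,96)=(29*31+96)%997=995 h(35,49)=(35*31+49)%997=137 -> [995, 137]
  L2: h(995,137)=(995*31+137)%997=75 -> [75]
  root=75
After append 93 (leaves=[29, 96, 35, 49, 93]):
  L0: [29, 96, 35, 49, 93]
  L1: h(29,96)=(29*31+96)%997=995 h(35,49)=(35*31+49)%997=137 h(93,93)=(93*31+93)%997=982 -> [995, 137, 982]
  L2: h(995,137)=(995*31+137)%997=75 h(982,982)=(982*31+982)%997=517 -> [75, 517]
  L3: h(75,517)=(75*31+517)%997=848 -> [848]
  root=848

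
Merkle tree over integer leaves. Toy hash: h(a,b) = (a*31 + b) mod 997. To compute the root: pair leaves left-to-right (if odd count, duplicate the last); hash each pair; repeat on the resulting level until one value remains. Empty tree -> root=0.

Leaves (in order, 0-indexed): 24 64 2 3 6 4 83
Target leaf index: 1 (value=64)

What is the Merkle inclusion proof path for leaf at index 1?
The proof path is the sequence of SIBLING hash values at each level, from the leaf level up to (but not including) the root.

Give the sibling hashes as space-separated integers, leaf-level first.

Answer: 24 65 570

Derivation:
L0 (leaves): [24, 64, 2, 3, 6, 4, 83], target index=1
L1: h(24,64)=(24*31+64)%997=808 [pair 0] h(2,3)=(2*31+3)%997=65 [pair 1] h(6,4)=(6*31+4)%997=190 [pair 2] h(83,83)=(83*31+83)%997=662 [pair 3] -> [808, 65, 190, 662]
  Sibling for proof at L0: 24
L2: h(808,65)=(808*31+65)%997=188 [pair 0] h(190,662)=(190*31+662)%997=570 [pair 1] -> [188, 570]
  Sibling for proof at L1: 65
L3: h(188,570)=(188*31+570)%997=416 [pair 0] -> [416]
  Sibling for proof at L2: 570
Root: 416
Proof path (sibling hashes from leaf to root): [24, 65, 570]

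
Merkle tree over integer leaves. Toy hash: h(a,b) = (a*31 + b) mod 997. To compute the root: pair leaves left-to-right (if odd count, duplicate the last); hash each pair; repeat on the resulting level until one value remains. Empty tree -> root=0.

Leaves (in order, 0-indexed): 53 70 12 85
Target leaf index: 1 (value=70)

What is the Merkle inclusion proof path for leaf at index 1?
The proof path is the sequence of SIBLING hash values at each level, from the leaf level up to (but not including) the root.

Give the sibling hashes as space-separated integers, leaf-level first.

L0 (leaves): [53, 70, 12, 85], target index=1
L1: h(53,70)=(53*31+70)%997=716 [pair 0] h(12,85)=(12*31+85)%997=457 [pair 1] -> [716, 457]
  Sibling for proof at L0: 53
L2: h(716,457)=(716*31+457)%997=719 [pair 0] -> [719]
  Sibling for proof at L1: 457
Root: 719
Proof path (sibling hashes from leaf to root): [53, 457]

Answer: 53 457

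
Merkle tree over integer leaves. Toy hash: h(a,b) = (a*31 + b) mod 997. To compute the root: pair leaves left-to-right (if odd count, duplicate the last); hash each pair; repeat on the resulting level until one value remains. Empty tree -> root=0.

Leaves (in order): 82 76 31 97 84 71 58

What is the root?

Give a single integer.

L0: [82, 76, 31, 97, 84, 71, 58]
L1: h(82,76)=(82*31+76)%997=624 h(31,97)=(31*31+97)%997=61 h(84,71)=(84*31+71)%997=681 h(58,58)=(58*31+58)%997=859 -> [624, 61, 681, 859]
L2: h(624,61)=(624*31+61)%997=462 h(681,859)=(681*31+859)%997=36 -> [462, 36]
L3: h(462,36)=(462*31+36)%997=400 -> [400]

Answer: 400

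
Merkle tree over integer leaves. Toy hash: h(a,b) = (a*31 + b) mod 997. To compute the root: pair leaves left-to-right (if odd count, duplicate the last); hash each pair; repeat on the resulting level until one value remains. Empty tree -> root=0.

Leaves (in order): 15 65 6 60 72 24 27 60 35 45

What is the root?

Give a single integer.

L0: [15, 65, 6, 60, 72, 24, 27, 60, 35, 45]
L1: h(15,65)=(15*31+65)%997=530 h(6,60)=(6*31+60)%997=246 h(72,24)=(72*31+24)%997=262 h(27,60)=(27*31+60)%997=897 h(35,45)=(35*31+45)%997=133 -> [530, 246, 262, 897, 133]
L2: h(530,246)=(530*31+246)%997=724 h(262,897)=(262*31+897)%997=46 h(133,133)=(133*31+133)%997=268 -> [724, 46, 268]
L3: h(724,46)=(724*31+46)%997=556 h(268,268)=(268*31+268)%997=600 -> [556, 600]
L4: h(556,600)=(556*31+600)%997=887 -> [887]

Answer: 887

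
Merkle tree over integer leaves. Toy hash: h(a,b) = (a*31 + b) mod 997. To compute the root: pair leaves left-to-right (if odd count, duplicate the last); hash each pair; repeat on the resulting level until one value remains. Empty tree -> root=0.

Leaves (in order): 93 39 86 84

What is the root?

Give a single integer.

L0: [93, 39, 86, 84]
L1: h(93,39)=(93*31+39)%997=928 h(86,84)=(86*31+84)%997=756 -> [928, 756]
L2: h(928,756)=(928*31+756)%997=611 -> [611]

Answer: 611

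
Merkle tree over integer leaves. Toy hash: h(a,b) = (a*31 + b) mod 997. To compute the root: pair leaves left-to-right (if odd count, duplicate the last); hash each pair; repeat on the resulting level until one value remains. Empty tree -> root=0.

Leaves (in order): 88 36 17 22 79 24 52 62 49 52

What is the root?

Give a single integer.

Answer: 568

Derivation:
L0: [88, 36, 17, 22, 79, 24, 52, 62, 49, 52]
L1: h(88,36)=(88*31+36)%997=770 h(17,22)=(17*31+22)%997=549 h(79,24)=(79*31+24)%997=479 h(52,62)=(52*31+62)%997=677 h(49,52)=(49*31+52)%997=574 -> [770, 549, 479, 677, 574]
L2: h(770,549)=(770*31+549)%997=491 h(479,677)=(479*31+677)%997=571 h(574,574)=(574*31+574)%997=422 -> [491, 571, 422]
L3: h(491,571)=(491*31+571)%997=837 h(422,422)=(422*31+422)%997=543 -> [837, 543]
L4: h(837,543)=(837*31+543)%997=568 -> [568]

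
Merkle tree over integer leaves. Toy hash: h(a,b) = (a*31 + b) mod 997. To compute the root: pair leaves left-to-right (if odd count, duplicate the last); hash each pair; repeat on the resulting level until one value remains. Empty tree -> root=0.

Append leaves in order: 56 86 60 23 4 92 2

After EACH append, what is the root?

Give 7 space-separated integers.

Answer: 56 825 576 539 865 690 538

Derivation:
After append 56 (leaves=[56]):
  L0: [56]
  root=56
After append 86 (leaves=[56, 86]):
  L0: [56, 86]
  L1: h(56,86)=(56*31+86)%997=825 -> [825]
  root=825
After append 60 (leaves=[56, 86, 60]):
  L0: [56, 86, 60]
  L1: h(56,86)=(56*31+86)%997=825 h(60,60)=(60*31+60)%997=923 -> [825, 923]
  L2: h(825,923)=(825*31+923)%997=576 -> [576]
  root=576
After append 23 (leaves=[56, 86, 60, 23]):
  L0: [56, 86, 60, 23]
  L1: h(56,86)=(56*31+86)%997=825 h(60,23)=(60*31+23)%997=886 -> [825, 886]
  L2: h(825,886)=(825*31+886)%997=539 -> [539]
  root=539
After append 4 (leaves=[56, 86, 60, 23, 4]):
  L0: [56, 86, 60, 23, 4]
  L1: h(56,86)=(56*31+86)%997=825 h(60,23)=(60*31+23)%997=886 h(4,4)=(4*31+4)%997=128 -> [825, 886, 128]
  L2: h(825,886)=(825*31+886)%997=539 h(128,128)=(128*31+128)%997=108 -> [539, 108]
  L3: h(539,108)=(539*31+108)%997=865 -> [865]
  root=865
After append 92 (leaves=[56, 86, 60, 23, 4, 92]):
  L0: [56, 86, 60, 23, 4, 92]
  L1: h(56,86)=(56*31+86)%997=825 h(60,23)=(60*31+23)%997=886 h(4,92)=(4*31+92)%997=216 -> [825, 886, 216]
  L2: h(825,886)=(825*31+886)%997=539 h(216,216)=(216*31+216)%997=930 -> [539, 930]
  L3: h(539,930)=(539*31+930)%997=690 -> [690]
  root=690
After append 2 (leaves=[56, 86, 60, 23, 4, 92, 2]):
  L0: [56, 86, 60, 23, 4, 92, 2]
  L1: h(56,86)=(56*31+86)%997=825 h(60,23)=(60*31+23)%997=886 h(4,92)=(4*31+92)%997=216 h(2,2)=(2*31+2)%997=64 -> [825, 886, 216, 64]
  L2: h(825,886)=(825*31+886)%997=539 h(216,64)=(216*31+64)%997=778 -> [539, 778]
  L3: h(539,778)=(539*31+778)%997=538 -> [538]
  root=538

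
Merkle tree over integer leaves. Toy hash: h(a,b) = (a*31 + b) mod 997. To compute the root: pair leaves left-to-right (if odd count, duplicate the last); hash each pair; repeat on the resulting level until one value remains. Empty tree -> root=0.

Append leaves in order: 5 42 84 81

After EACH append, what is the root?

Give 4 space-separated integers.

Answer: 5 197 819 816

Derivation:
After append 5 (leaves=[5]):
  L0: [5]
  root=5
After append 42 (leaves=[5, 42]):
  L0: [5, 42]
  L1: h(5,42)=(5*31+42)%997=197 -> [197]
  root=197
After append 84 (leaves=[5, 42, 84]):
  L0: [5, 42, 84]
  L1: h(5,42)=(5*31+42)%997=197 h(84,84)=(84*31+84)%997=694 -> [197, 694]
  L2: h(197,694)=(197*31+694)%997=819 -> [819]
  root=819
After append 81 (leaves=[5, 42, 84, 81]):
  L0: [5, 42, 84, 81]
  L1: h(5,42)=(5*31+42)%997=197 h(84,81)=(84*31+81)%997=691 -> [197, 691]
  L2: h(197,691)=(197*31+691)%997=816 -> [816]
  root=816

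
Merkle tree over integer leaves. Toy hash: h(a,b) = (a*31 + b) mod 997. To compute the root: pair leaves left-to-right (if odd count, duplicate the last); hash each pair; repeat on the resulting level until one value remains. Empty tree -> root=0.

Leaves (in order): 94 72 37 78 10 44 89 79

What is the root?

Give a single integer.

Answer: 123

Derivation:
L0: [94, 72, 37, 78, 10, 44, 89, 79]
L1: h(94,72)=(94*31+72)%997=992 h(37,78)=(37*31+78)%997=228 h(10,44)=(10*31+44)%997=354 h(89,79)=(89*31+79)%997=844 -> [992, 228, 354, 844]
L2: h(992,228)=(992*31+228)%997=73 h(354,844)=(354*31+844)%997=851 -> [73, 851]
L3: h(73,851)=(73*31+851)%997=123 -> [123]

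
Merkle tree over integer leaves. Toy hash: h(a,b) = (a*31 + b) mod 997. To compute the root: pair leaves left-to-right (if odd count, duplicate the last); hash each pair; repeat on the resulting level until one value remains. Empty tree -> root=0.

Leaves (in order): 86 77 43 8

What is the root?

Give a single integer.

Answer: 632

Derivation:
L0: [86, 77, 43, 8]
L1: h(86,77)=(86*31+77)%997=749 h(43,8)=(43*31+8)%997=344 -> [749, 344]
L2: h(749,344)=(749*31+344)%997=632 -> [632]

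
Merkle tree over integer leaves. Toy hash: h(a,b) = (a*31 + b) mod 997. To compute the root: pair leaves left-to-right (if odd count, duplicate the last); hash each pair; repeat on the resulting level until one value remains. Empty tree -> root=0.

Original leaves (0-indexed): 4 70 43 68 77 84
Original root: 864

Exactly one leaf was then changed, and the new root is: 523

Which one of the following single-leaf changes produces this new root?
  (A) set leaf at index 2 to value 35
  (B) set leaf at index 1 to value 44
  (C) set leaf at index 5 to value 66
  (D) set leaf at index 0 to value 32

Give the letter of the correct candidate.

Original leaves: [4, 70, 43, 68, 77, 84]
Target new root: 523
Try each candidate change and compute the resulting root:
Candidate A: set leaf[2] = 35 -> leaves = [4, 70, 35, 68, 77, 84]
  L0: [4, 70, 35, 68, 77, 84]
  L1: h(4,70)=(4*31+70)%997=194 h(35,68)=(35*31+68)%997=156 h(77,84)=(77*31+84)%997=477 -> [194, 156, 477]
  L2: h(194,156)=(194*31+156)%997=188 h(477,477)=(477*31+477)%997=309 -> [188, 309]
  L3: h(188,309)=(188*31+309)%997=155 -> [155]
  root = 155 != target 523
Candidate B: set leaf[1] = 44 -> leaves = [4, 44, 43, 68, 77, 84]
  L0: [4, 44, 43, 68, 77, 84]
  L1: h(4,44)=(4*31+44)%997=168 h(43,68)=(43*31+68)%997=404 h(77,84)=(77*31+84)%997=477 -> [168, 404, 477]
  L2: h(168,404)=(168*31+404)%997=627 h(477,477)=(477*31+477)%997=309 -> [627, 309]
  L3: h(627,309)=(627*31+309)%997=803 -> [803]
  root = 803 != target 523
Candidate C: set leaf[5] = 66 -> leaves = [4, 70, 43, 68, 77, 66]
  L0: [4, 70, 43, 68, 77, 66]
  L1: h(4,70)=(4*31+70)%997=194 h(43,68)=(43*31+68)%997=404 h(77,66)=(77*31+66)%997=459 -> [194, 404, 459]
  L2: h(194,404)=(194*31+404)%997=436 h(459,459)=(459*31+459)%997=730 -> [436, 730]
  L3: h(436,730)=(436*31+730)%997=288 -> [288]
  root = 288 != target 523
Candidate D: set leaf[0] = 32 -> leaves = [32, 70, 43, 68, 77, 84]
  L0: [32, 70, 43, 68, 77, 84]
  L1: h(32,70)=(32*31+70)%997=65 h(43,68)=(43*31+68)%997=404 h(77,84)=(77*31+84)%997=477 -> [65, 404, 477]
  L2: h(65,404)=(65*31+404)%997=425 h(477,477)=(477*31+477)%997=309 -> [425, 309]
  L3: h(425,309)=(425*31+309)%997=523 -> [523]
  root = 523 == target 523  ** MATCH **
Candidate D produces the target root.

Answer: D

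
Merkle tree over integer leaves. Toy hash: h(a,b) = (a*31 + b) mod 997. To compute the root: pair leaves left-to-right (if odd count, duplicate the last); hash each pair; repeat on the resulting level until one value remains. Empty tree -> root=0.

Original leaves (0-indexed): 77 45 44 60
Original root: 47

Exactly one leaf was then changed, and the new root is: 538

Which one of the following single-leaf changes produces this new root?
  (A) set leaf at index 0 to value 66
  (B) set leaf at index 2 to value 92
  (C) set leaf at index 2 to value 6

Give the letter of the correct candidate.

Answer: B

Derivation:
Original leaves: [77, 45, 44, 60]
Target new root: 538
Try each candidate change and compute the resulting root:
Candidate A: set leaf[0] = 66 -> leaves = [66, 45, 44, 60]
  L0: [66, 45, 44, 60]
  L1: h(66,45)=(66*31+45)%997=97 h(44,60)=(44*31+60)%997=427 -> [97, 427]
  L2: h(97,427)=(97*31+427)%997=443 -> [443]
  root = 443 != target 538
Candidate B: set leaf[2] = 92 -> leaves = [77, 45, 92, 60]
  L0: [77, 45, 92, 60]
  L1: h(77,45)=(77*31+45)%997=438 h(92,60)=(92*31+60)%997=918 -> [438, 918]
  L2: h(438,918)=(438*31+918)%997=538 -> [538]
  root = 538 == target 538  ** MATCH **
Candidate C: set leaf[2] = 6 -> leaves = [77, 45, 6, 60]
  L0: [77, 45, 6, 60]
  L1: h(77,45)=(77*31+45)%997=438 h(6,60)=(6*31+60)%997=246 -> [438, 246]
  L2: h(438,246)=(438*31+246)%997=863 -> [863]
  root = 863 != target 538
Candidate B produces the target root.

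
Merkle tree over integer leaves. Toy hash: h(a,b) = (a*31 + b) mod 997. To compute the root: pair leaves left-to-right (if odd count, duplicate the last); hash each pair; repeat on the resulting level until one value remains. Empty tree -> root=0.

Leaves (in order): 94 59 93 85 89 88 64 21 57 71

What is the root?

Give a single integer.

L0: [94, 59, 93, 85, 89, 88, 64, 21, 57, 71]
L1: h(94,59)=(94*31+59)%997=979 h(93,85)=(93*31+85)%997=974 h(89,88)=(89*31+88)%997=853 h(64,21)=(64*31+21)%997=11 h(57,71)=(57*31+71)%997=841 -> [979, 974, 853, 11, 841]
L2: h(979,974)=(979*31+974)%997=416 h(853,11)=(853*31+11)%997=532 h(841,841)=(841*31+841)%997=990 -> [416, 532, 990]
L3: h(416,532)=(416*31+532)%997=467 h(990,990)=(990*31+990)%997=773 -> [467, 773]
L4: h(467,773)=(467*31+773)%997=295 -> [295]

Answer: 295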